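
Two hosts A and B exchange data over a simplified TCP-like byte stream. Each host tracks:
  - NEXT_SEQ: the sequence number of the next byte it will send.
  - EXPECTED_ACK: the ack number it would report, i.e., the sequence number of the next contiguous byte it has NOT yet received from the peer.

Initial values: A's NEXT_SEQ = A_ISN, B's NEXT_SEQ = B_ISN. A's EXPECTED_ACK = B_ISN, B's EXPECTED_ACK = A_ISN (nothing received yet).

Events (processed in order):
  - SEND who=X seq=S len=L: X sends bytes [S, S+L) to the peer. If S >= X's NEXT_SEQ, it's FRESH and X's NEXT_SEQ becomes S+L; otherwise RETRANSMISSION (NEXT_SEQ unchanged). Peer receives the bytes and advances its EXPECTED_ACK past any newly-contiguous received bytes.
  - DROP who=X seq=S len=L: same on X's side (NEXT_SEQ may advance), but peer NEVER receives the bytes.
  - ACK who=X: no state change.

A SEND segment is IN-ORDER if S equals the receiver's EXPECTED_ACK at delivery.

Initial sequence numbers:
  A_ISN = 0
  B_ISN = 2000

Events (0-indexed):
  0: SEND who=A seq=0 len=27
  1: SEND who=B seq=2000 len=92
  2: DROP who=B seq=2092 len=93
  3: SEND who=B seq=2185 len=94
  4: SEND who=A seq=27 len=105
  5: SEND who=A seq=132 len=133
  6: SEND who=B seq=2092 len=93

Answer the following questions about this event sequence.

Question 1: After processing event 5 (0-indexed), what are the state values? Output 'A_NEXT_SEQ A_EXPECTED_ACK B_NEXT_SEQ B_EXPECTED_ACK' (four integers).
After event 0: A_seq=27 A_ack=2000 B_seq=2000 B_ack=27
After event 1: A_seq=27 A_ack=2092 B_seq=2092 B_ack=27
After event 2: A_seq=27 A_ack=2092 B_seq=2185 B_ack=27
After event 3: A_seq=27 A_ack=2092 B_seq=2279 B_ack=27
After event 4: A_seq=132 A_ack=2092 B_seq=2279 B_ack=132
After event 5: A_seq=265 A_ack=2092 B_seq=2279 B_ack=265

265 2092 2279 265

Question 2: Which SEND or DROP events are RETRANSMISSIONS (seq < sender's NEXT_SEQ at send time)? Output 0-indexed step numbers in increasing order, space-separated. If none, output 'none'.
Step 0: SEND seq=0 -> fresh
Step 1: SEND seq=2000 -> fresh
Step 2: DROP seq=2092 -> fresh
Step 3: SEND seq=2185 -> fresh
Step 4: SEND seq=27 -> fresh
Step 5: SEND seq=132 -> fresh
Step 6: SEND seq=2092 -> retransmit

Answer: 6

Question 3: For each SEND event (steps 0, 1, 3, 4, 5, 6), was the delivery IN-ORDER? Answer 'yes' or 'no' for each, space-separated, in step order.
Answer: yes yes no yes yes yes

Derivation:
Step 0: SEND seq=0 -> in-order
Step 1: SEND seq=2000 -> in-order
Step 3: SEND seq=2185 -> out-of-order
Step 4: SEND seq=27 -> in-order
Step 5: SEND seq=132 -> in-order
Step 6: SEND seq=2092 -> in-order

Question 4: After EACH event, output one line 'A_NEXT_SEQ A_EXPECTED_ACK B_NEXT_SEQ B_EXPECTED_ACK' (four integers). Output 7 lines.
27 2000 2000 27
27 2092 2092 27
27 2092 2185 27
27 2092 2279 27
132 2092 2279 132
265 2092 2279 265
265 2279 2279 265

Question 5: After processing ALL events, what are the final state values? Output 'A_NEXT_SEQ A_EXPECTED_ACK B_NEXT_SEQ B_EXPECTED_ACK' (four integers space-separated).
After event 0: A_seq=27 A_ack=2000 B_seq=2000 B_ack=27
After event 1: A_seq=27 A_ack=2092 B_seq=2092 B_ack=27
After event 2: A_seq=27 A_ack=2092 B_seq=2185 B_ack=27
After event 3: A_seq=27 A_ack=2092 B_seq=2279 B_ack=27
After event 4: A_seq=132 A_ack=2092 B_seq=2279 B_ack=132
After event 5: A_seq=265 A_ack=2092 B_seq=2279 B_ack=265
After event 6: A_seq=265 A_ack=2279 B_seq=2279 B_ack=265

Answer: 265 2279 2279 265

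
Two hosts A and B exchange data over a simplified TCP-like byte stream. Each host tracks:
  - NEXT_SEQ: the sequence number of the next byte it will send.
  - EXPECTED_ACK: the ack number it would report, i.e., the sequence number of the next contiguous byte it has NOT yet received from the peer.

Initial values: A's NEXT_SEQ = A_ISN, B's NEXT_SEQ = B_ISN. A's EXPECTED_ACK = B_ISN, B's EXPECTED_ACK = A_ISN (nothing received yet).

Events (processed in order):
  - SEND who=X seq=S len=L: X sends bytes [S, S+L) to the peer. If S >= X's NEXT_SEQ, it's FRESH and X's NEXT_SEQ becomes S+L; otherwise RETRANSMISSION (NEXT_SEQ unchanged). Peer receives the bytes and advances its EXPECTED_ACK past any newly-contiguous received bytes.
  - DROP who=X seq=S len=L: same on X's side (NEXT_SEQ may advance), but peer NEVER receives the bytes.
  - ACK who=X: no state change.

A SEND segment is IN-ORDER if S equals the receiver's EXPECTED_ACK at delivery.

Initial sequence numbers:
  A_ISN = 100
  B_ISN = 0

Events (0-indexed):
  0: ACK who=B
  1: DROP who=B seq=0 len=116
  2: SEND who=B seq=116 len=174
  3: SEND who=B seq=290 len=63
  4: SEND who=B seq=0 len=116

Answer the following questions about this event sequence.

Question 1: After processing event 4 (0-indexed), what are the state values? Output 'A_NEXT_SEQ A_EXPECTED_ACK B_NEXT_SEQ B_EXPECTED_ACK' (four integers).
After event 0: A_seq=100 A_ack=0 B_seq=0 B_ack=100
After event 1: A_seq=100 A_ack=0 B_seq=116 B_ack=100
After event 2: A_seq=100 A_ack=0 B_seq=290 B_ack=100
After event 3: A_seq=100 A_ack=0 B_seq=353 B_ack=100
After event 4: A_seq=100 A_ack=353 B_seq=353 B_ack=100

100 353 353 100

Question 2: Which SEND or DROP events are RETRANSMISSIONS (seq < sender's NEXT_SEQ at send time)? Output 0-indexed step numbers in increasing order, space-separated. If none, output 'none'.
Step 1: DROP seq=0 -> fresh
Step 2: SEND seq=116 -> fresh
Step 3: SEND seq=290 -> fresh
Step 4: SEND seq=0 -> retransmit

Answer: 4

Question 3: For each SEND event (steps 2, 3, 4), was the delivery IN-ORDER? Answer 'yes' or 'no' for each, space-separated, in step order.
Answer: no no yes

Derivation:
Step 2: SEND seq=116 -> out-of-order
Step 3: SEND seq=290 -> out-of-order
Step 4: SEND seq=0 -> in-order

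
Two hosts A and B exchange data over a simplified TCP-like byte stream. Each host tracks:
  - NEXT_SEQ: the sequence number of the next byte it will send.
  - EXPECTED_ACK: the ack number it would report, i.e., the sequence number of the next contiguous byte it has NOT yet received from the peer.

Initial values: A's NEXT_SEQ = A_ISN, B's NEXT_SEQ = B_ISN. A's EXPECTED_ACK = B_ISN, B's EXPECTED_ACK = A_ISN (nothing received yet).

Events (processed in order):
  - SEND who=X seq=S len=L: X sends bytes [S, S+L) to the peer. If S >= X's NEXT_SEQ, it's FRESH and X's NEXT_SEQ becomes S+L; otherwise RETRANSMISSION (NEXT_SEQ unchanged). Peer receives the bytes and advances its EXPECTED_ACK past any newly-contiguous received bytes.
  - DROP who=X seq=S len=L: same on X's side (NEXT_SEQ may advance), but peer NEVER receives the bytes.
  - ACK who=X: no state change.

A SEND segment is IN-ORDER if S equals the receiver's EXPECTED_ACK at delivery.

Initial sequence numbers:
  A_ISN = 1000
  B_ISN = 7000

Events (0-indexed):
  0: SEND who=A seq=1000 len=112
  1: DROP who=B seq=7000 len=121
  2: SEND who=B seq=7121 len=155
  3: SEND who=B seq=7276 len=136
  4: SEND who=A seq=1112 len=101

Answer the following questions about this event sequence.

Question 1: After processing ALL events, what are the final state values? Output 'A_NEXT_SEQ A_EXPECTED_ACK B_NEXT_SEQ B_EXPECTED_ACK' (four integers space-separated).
Answer: 1213 7000 7412 1213

Derivation:
After event 0: A_seq=1112 A_ack=7000 B_seq=7000 B_ack=1112
After event 1: A_seq=1112 A_ack=7000 B_seq=7121 B_ack=1112
After event 2: A_seq=1112 A_ack=7000 B_seq=7276 B_ack=1112
After event 3: A_seq=1112 A_ack=7000 B_seq=7412 B_ack=1112
After event 4: A_seq=1213 A_ack=7000 B_seq=7412 B_ack=1213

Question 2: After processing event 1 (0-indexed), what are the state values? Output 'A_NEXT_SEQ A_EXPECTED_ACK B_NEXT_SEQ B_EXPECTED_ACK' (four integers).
After event 0: A_seq=1112 A_ack=7000 B_seq=7000 B_ack=1112
After event 1: A_seq=1112 A_ack=7000 B_seq=7121 B_ack=1112

1112 7000 7121 1112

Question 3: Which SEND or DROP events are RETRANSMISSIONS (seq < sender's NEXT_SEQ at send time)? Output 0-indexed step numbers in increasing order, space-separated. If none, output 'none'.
Step 0: SEND seq=1000 -> fresh
Step 1: DROP seq=7000 -> fresh
Step 2: SEND seq=7121 -> fresh
Step 3: SEND seq=7276 -> fresh
Step 4: SEND seq=1112 -> fresh

Answer: none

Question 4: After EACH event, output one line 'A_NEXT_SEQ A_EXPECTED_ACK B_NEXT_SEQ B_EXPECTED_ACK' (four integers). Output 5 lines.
1112 7000 7000 1112
1112 7000 7121 1112
1112 7000 7276 1112
1112 7000 7412 1112
1213 7000 7412 1213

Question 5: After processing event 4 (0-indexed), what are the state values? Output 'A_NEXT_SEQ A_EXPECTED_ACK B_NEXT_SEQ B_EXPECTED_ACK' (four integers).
After event 0: A_seq=1112 A_ack=7000 B_seq=7000 B_ack=1112
After event 1: A_seq=1112 A_ack=7000 B_seq=7121 B_ack=1112
After event 2: A_seq=1112 A_ack=7000 B_seq=7276 B_ack=1112
After event 3: A_seq=1112 A_ack=7000 B_seq=7412 B_ack=1112
After event 4: A_seq=1213 A_ack=7000 B_seq=7412 B_ack=1213

1213 7000 7412 1213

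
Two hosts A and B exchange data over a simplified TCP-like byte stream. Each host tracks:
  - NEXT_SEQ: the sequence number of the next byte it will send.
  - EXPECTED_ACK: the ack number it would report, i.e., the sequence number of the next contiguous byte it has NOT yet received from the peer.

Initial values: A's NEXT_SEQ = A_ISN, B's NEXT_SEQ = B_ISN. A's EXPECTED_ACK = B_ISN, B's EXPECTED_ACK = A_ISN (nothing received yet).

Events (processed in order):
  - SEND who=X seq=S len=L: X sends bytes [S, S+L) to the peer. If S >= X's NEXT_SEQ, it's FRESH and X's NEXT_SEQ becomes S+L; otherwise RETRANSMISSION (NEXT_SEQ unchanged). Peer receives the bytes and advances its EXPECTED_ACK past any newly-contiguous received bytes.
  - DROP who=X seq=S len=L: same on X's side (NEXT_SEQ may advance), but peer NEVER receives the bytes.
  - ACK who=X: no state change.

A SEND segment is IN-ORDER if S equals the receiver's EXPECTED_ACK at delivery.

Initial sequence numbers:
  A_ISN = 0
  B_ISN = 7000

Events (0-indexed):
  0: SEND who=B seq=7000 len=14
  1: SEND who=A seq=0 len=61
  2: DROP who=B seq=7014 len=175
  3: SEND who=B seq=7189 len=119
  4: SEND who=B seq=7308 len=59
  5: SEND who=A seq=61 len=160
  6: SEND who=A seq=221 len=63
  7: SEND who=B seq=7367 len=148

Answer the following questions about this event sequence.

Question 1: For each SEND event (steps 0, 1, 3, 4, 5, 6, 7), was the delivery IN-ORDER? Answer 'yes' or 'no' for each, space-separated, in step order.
Answer: yes yes no no yes yes no

Derivation:
Step 0: SEND seq=7000 -> in-order
Step 1: SEND seq=0 -> in-order
Step 3: SEND seq=7189 -> out-of-order
Step 4: SEND seq=7308 -> out-of-order
Step 5: SEND seq=61 -> in-order
Step 6: SEND seq=221 -> in-order
Step 7: SEND seq=7367 -> out-of-order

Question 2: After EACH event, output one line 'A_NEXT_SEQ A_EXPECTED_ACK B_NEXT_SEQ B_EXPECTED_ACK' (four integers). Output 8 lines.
0 7014 7014 0
61 7014 7014 61
61 7014 7189 61
61 7014 7308 61
61 7014 7367 61
221 7014 7367 221
284 7014 7367 284
284 7014 7515 284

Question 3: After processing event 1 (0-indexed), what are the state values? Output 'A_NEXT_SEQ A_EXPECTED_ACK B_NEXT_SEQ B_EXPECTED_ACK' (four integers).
After event 0: A_seq=0 A_ack=7014 B_seq=7014 B_ack=0
After event 1: A_seq=61 A_ack=7014 B_seq=7014 B_ack=61

61 7014 7014 61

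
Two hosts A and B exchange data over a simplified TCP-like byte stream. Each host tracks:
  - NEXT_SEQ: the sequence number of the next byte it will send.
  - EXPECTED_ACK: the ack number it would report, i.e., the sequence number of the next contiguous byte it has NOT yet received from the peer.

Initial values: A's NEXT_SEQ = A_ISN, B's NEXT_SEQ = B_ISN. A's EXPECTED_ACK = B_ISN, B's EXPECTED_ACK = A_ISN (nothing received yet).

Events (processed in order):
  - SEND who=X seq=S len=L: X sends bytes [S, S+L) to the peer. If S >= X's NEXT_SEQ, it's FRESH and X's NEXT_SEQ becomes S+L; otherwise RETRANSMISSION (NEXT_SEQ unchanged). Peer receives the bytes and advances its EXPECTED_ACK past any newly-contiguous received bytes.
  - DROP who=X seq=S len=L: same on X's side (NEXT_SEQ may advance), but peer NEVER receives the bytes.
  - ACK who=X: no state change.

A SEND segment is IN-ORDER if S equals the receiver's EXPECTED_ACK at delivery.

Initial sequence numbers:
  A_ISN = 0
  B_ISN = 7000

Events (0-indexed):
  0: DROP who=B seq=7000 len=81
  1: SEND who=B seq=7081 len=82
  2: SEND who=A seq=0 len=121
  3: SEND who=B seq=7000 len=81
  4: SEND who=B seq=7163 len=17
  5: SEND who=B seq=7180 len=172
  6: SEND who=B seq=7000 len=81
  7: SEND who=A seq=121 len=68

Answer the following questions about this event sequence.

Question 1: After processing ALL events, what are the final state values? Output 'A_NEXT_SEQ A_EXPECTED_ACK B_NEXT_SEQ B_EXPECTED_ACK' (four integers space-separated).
After event 0: A_seq=0 A_ack=7000 B_seq=7081 B_ack=0
After event 1: A_seq=0 A_ack=7000 B_seq=7163 B_ack=0
After event 2: A_seq=121 A_ack=7000 B_seq=7163 B_ack=121
After event 3: A_seq=121 A_ack=7163 B_seq=7163 B_ack=121
After event 4: A_seq=121 A_ack=7180 B_seq=7180 B_ack=121
After event 5: A_seq=121 A_ack=7352 B_seq=7352 B_ack=121
After event 6: A_seq=121 A_ack=7352 B_seq=7352 B_ack=121
After event 7: A_seq=189 A_ack=7352 B_seq=7352 B_ack=189

Answer: 189 7352 7352 189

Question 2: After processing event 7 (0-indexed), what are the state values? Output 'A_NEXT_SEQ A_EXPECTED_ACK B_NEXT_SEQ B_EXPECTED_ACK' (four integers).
After event 0: A_seq=0 A_ack=7000 B_seq=7081 B_ack=0
After event 1: A_seq=0 A_ack=7000 B_seq=7163 B_ack=0
After event 2: A_seq=121 A_ack=7000 B_seq=7163 B_ack=121
After event 3: A_seq=121 A_ack=7163 B_seq=7163 B_ack=121
After event 4: A_seq=121 A_ack=7180 B_seq=7180 B_ack=121
After event 5: A_seq=121 A_ack=7352 B_seq=7352 B_ack=121
After event 6: A_seq=121 A_ack=7352 B_seq=7352 B_ack=121
After event 7: A_seq=189 A_ack=7352 B_seq=7352 B_ack=189

189 7352 7352 189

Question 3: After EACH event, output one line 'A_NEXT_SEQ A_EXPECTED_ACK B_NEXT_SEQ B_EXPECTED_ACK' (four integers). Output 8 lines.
0 7000 7081 0
0 7000 7163 0
121 7000 7163 121
121 7163 7163 121
121 7180 7180 121
121 7352 7352 121
121 7352 7352 121
189 7352 7352 189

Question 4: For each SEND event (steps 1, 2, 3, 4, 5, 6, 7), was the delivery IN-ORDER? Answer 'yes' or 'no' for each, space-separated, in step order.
Answer: no yes yes yes yes no yes

Derivation:
Step 1: SEND seq=7081 -> out-of-order
Step 2: SEND seq=0 -> in-order
Step 3: SEND seq=7000 -> in-order
Step 4: SEND seq=7163 -> in-order
Step 5: SEND seq=7180 -> in-order
Step 6: SEND seq=7000 -> out-of-order
Step 7: SEND seq=121 -> in-order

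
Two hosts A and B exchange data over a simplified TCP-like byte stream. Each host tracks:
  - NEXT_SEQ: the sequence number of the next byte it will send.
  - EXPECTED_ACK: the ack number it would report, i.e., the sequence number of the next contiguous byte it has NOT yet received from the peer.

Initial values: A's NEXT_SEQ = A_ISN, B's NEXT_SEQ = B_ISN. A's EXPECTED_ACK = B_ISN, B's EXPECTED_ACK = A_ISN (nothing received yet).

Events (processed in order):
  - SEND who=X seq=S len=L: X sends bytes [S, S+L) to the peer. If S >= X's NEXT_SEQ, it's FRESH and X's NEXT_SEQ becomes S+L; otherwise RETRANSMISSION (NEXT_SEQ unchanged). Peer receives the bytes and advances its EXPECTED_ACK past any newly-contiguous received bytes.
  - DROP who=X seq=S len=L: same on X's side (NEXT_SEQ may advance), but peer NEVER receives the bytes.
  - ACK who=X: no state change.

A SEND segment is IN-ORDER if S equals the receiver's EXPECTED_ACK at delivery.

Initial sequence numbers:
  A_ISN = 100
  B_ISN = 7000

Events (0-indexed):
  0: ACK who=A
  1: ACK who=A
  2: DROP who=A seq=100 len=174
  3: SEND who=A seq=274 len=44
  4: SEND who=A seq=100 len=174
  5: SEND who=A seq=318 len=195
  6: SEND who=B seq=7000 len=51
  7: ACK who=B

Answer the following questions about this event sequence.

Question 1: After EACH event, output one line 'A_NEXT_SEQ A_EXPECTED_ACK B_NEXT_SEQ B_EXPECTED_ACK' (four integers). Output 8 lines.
100 7000 7000 100
100 7000 7000 100
274 7000 7000 100
318 7000 7000 100
318 7000 7000 318
513 7000 7000 513
513 7051 7051 513
513 7051 7051 513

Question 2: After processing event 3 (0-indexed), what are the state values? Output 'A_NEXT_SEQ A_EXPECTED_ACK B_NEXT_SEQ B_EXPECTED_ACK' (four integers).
After event 0: A_seq=100 A_ack=7000 B_seq=7000 B_ack=100
After event 1: A_seq=100 A_ack=7000 B_seq=7000 B_ack=100
After event 2: A_seq=274 A_ack=7000 B_seq=7000 B_ack=100
After event 3: A_seq=318 A_ack=7000 B_seq=7000 B_ack=100

318 7000 7000 100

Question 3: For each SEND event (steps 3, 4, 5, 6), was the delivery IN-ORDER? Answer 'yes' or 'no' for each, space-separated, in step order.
Step 3: SEND seq=274 -> out-of-order
Step 4: SEND seq=100 -> in-order
Step 5: SEND seq=318 -> in-order
Step 6: SEND seq=7000 -> in-order

Answer: no yes yes yes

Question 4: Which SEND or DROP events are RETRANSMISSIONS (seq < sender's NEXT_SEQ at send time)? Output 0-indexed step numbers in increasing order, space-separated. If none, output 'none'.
Answer: 4

Derivation:
Step 2: DROP seq=100 -> fresh
Step 3: SEND seq=274 -> fresh
Step 4: SEND seq=100 -> retransmit
Step 5: SEND seq=318 -> fresh
Step 6: SEND seq=7000 -> fresh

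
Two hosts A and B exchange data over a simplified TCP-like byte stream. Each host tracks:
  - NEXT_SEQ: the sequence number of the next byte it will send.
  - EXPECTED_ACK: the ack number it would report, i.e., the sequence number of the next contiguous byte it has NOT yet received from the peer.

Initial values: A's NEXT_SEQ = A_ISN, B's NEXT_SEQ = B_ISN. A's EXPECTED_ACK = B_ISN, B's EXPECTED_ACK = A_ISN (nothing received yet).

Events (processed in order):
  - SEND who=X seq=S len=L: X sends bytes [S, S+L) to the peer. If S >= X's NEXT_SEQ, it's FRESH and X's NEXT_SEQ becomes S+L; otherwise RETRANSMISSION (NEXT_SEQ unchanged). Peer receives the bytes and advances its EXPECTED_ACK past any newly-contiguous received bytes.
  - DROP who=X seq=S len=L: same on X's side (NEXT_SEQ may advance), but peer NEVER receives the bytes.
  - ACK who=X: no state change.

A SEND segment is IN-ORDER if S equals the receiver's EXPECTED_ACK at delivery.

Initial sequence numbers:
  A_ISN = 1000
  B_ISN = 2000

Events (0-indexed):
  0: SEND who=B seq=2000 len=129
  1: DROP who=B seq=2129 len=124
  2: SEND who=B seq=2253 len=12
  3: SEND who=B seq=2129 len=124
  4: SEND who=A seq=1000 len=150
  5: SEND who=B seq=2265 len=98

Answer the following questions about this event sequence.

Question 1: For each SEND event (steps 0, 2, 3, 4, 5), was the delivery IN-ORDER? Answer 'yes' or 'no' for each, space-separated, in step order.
Answer: yes no yes yes yes

Derivation:
Step 0: SEND seq=2000 -> in-order
Step 2: SEND seq=2253 -> out-of-order
Step 3: SEND seq=2129 -> in-order
Step 4: SEND seq=1000 -> in-order
Step 5: SEND seq=2265 -> in-order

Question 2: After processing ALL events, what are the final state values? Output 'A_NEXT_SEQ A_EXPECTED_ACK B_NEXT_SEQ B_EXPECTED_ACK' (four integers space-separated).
Answer: 1150 2363 2363 1150

Derivation:
After event 0: A_seq=1000 A_ack=2129 B_seq=2129 B_ack=1000
After event 1: A_seq=1000 A_ack=2129 B_seq=2253 B_ack=1000
After event 2: A_seq=1000 A_ack=2129 B_seq=2265 B_ack=1000
After event 3: A_seq=1000 A_ack=2265 B_seq=2265 B_ack=1000
After event 4: A_seq=1150 A_ack=2265 B_seq=2265 B_ack=1150
After event 5: A_seq=1150 A_ack=2363 B_seq=2363 B_ack=1150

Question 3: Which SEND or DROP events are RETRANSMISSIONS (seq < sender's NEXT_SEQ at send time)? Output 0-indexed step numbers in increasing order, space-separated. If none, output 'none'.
Step 0: SEND seq=2000 -> fresh
Step 1: DROP seq=2129 -> fresh
Step 2: SEND seq=2253 -> fresh
Step 3: SEND seq=2129 -> retransmit
Step 4: SEND seq=1000 -> fresh
Step 5: SEND seq=2265 -> fresh

Answer: 3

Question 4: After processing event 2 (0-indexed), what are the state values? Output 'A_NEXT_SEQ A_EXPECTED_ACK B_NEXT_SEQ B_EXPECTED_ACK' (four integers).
After event 0: A_seq=1000 A_ack=2129 B_seq=2129 B_ack=1000
After event 1: A_seq=1000 A_ack=2129 B_seq=2253 B_ack=1000
After event 2: A_seq=1000 A_ack=2129 B_seq=2265 B_ack=1000

1000 2129 2265 1000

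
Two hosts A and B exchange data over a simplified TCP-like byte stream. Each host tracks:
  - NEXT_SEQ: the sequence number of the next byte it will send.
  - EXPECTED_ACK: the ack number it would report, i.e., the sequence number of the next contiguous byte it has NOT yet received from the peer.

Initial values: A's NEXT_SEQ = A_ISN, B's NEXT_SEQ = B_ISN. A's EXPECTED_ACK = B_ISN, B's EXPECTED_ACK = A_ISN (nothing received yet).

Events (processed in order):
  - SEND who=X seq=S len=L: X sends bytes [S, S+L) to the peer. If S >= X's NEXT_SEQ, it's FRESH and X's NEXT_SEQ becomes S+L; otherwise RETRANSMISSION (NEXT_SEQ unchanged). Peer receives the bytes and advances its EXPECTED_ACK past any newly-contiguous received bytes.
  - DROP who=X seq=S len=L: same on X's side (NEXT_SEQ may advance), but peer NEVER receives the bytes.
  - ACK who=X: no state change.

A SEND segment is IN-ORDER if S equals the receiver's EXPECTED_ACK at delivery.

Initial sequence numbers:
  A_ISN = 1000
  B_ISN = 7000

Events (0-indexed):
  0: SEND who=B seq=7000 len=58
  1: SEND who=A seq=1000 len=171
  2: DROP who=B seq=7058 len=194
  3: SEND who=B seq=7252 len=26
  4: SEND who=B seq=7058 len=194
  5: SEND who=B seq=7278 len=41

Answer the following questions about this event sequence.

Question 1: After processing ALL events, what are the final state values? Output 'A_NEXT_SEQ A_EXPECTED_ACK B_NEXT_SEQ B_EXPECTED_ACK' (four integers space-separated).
Answer: 1171 7319 7319 1171

Derivation:
After event 0: A_seq=1000 A_ack=7058 B_seq=7058 B_ack=1000
After event 1: A_seq=1171 A_ack=7058 B_seq=7058 B_ack=1171
After event 2: A_seq=1171 A_ack=7058 B_seq=7252 B_ack=1171
After event 3: A_seq=1171 A_ack=7058 B_seq=7278 B_ack=1171
After event 4: A_seq=1171 A_ack=7278 B_seq=7278 B_ack=1171
After event 5: A_seq=1171 A_ack=7319 B_seq=7319 B_ack=1171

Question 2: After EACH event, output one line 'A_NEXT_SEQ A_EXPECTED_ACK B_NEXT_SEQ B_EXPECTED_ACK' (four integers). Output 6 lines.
1000 7058 7058 1000
1171 7058 7058 1171
1171 7058 7252 1171
1171 7058 7278 1171
1171 7278 7278 1171
1171 7319 7319 1171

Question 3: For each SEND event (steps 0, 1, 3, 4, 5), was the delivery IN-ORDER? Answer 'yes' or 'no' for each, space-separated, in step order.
Answer: yes yes no yes yes

Derivation:
Step 0: SEND seq=7000 -> in-order
Step 1: SEND seq=1000 -> in-order
Step 3: SEND seq=7252 -> out-of-order
Step 4: SEND seq=7058 -> in-order
Step 5: SEND seq=7278 -> in-order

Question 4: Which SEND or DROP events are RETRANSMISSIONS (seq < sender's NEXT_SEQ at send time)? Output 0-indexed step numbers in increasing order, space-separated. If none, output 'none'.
Answer: 4

Derivation:
Step 0: SEND seq=7000 -> fresh
Step 1: SEND seq=1000 -> fresh
Step 2: DROP seq=7058 -> fresh
Step 3: SEND seq=7252 -> fresh
Step 4: SEND seq=7058 -> retransmit
Step 5: SEND seq=7278 -> fresh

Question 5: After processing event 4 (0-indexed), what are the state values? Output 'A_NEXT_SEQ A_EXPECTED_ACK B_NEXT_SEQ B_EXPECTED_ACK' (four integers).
After event 0: A_seq=1000 A_ack=7058 B_seq=7058 B_ack=1000
After event 1: A_seq=1171 A_ack=7058 B_seq=7058 B_ack=1171
After event 2: A_seq=1171 A_ack=7058 B_seq=7252 B_ack=1171
After event 3: A_seq=1171 A_ack=7058 B_seq=7278 B_ack=1171
After event 4: A_seq=1171 A_ack=7278 B_seq=7278 B_ack=1171

1171 7278 7278 1171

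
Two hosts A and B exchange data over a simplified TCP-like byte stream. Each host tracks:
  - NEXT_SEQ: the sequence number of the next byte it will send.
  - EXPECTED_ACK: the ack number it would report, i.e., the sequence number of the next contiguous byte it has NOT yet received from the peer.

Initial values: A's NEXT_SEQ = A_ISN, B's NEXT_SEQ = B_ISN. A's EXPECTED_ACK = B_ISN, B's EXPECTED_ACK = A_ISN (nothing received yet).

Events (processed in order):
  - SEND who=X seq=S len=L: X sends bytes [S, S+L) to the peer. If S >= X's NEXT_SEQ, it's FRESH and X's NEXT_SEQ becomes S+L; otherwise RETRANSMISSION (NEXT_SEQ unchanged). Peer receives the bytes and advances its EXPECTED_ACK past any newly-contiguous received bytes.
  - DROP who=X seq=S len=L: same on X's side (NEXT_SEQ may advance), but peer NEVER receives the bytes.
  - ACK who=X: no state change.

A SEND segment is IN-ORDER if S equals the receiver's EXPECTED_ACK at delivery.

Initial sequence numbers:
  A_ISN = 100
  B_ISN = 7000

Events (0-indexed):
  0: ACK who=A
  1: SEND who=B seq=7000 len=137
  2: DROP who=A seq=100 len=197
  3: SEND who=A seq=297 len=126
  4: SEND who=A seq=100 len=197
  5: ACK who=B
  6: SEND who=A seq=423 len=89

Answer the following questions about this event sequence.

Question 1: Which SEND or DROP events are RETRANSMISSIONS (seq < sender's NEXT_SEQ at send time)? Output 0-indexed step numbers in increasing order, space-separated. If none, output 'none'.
Step 1: SEND seq=7000 -> fresh
Step 2: DROP seq=100 -> fresh
Step 3: SEND seq=297 -> fresh
Step 4: SEND seq=100 -> retransmit
Step 6: SEND seq=423 -> fresh

Answer: 4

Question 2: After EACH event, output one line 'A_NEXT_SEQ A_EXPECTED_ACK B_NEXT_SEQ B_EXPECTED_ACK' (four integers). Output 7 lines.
100 7000 7000 100
100 7137 7137 100
297 7137 7137 100
423 7137 7137 100
423 7137 7137 423
423 7137 7137 423
512 7137 7137 512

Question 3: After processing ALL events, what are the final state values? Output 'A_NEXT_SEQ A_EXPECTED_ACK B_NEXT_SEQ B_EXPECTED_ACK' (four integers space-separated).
After event 0: A_seq=100 A_ack=7000 B_seq=7000 B_ack=100
After event 1: A_seq=100 A_ack=7137 B_seq=7137 B_ack=100
After event 2: A_seq=297 A_ack=7137 B_seq=7137 B_ack=100
After event 3: A_seq=423 A_ack=7137 B_seq=7137 B_ack=100
After event 4: A_seq=423 A_ack=7137 B_seq=7137 B_ack=423
After event 5: A_seq=423 A_ack=7137 B_seq=7137 B_ack=423
After event 6: A_seq=512 A_ack=7137 B_seq=7137 B_ack=512

Answer: 512 7137 7137 512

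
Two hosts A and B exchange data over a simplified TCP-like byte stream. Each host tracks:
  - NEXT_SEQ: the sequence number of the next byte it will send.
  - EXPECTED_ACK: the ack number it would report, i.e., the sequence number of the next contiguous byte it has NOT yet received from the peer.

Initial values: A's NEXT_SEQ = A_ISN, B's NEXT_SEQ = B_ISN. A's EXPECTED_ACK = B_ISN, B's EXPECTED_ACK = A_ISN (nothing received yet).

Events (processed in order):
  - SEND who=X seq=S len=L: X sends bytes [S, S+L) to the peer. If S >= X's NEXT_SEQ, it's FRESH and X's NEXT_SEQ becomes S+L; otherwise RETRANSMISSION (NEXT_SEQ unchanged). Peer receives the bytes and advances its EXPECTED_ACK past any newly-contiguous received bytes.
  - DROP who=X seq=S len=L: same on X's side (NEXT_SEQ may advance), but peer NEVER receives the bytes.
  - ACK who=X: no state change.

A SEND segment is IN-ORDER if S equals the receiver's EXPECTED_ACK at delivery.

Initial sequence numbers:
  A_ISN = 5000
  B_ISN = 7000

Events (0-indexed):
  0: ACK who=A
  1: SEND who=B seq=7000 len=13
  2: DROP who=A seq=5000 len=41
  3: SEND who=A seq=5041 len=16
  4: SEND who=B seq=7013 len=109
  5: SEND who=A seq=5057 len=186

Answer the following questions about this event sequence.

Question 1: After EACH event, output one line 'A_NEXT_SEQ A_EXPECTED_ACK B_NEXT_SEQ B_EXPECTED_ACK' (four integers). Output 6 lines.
5000 7000 7000 5000
5000 7013 7013 5000
5041 7013 7013 5000
5057 7013 7013 5000
5057 7122 7122 5000
5243 7122 7122 5000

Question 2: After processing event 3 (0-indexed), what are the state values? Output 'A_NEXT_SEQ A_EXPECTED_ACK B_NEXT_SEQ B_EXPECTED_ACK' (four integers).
After event 0: A_seq=5000 A_ack=7000 B_seq=7000 B_ack=5000
After event 1: A_seq=5000 A_ack=7013 B_seq=7013 B_ack=5000
After event 2: A_seq=5041 A_ack=7013 B_seq=7013 B_ack=5000
After event 3: A_seq=5057 A_ack=7013 B_seq=7013 B_ack=5000

5057 7013 7013 5000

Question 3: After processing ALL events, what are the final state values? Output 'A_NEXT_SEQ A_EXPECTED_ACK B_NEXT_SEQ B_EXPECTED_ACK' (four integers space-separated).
After event 0: A_seq=5000 A_ack=7000 B_seq=7000 B_ack=5000
After event 1: A_seq=5000 A_ack=7013 B_seq=7013 B_ack=5000
After event 2: A_seq=5041 A_ack=7013 B_seq=7013 B_ack=5000
After event 3: A_seq=5057 A_ack=7013 B_seq=7013 B_ack=5000
After event 4: A_seq=5057 A_ack=7122 B_seq=7122 B_ack=5000
After event 5: A_seq=5243 A_ack=7122 B_seq=7122 B_ack=5000

Answer: 5243 7122 7122 5000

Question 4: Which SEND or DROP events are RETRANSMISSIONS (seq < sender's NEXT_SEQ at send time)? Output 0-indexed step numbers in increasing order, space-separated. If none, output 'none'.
Answer: none

Derivation:
Step 1: SEND seq=7000 -> fresh
Step 2: DROP seq=5000 -> fresh
Step 3: SEND seq=5041 -> fresh
Step 4: SEND seq=7013 -> fresh
Step 5: SEND seq=5057 -> fresh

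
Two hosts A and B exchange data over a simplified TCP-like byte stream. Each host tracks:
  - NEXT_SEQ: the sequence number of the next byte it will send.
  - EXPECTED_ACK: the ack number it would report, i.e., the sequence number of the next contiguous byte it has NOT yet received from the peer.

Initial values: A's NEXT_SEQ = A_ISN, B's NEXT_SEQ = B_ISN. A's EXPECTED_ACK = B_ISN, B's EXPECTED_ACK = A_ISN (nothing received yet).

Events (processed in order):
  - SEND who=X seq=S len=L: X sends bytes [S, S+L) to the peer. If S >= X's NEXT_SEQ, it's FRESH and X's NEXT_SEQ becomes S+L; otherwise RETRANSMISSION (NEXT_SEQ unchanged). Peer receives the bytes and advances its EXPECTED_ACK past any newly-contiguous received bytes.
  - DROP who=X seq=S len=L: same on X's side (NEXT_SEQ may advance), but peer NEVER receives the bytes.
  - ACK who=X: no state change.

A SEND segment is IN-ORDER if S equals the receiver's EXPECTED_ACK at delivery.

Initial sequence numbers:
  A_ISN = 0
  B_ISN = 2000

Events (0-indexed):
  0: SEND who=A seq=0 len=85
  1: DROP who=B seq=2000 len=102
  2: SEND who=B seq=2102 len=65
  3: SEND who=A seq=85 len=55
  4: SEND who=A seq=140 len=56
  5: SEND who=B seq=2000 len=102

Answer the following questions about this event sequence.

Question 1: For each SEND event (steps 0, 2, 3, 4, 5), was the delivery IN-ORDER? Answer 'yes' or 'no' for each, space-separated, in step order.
Step 0: SEND seq=0 -> in-order
Step 2: SEND seq=2102 -> out-of-order
Step 3: SEND seq=85 -> in-order
Step 4: SEND seq=140 -> in-order
Step 5: SEND seq=2000 -> in-order

Answer: yes no yes yes yes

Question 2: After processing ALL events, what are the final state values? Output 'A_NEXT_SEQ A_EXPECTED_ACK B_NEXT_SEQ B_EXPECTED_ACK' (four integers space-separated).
After event 0: A_seq=85 A_ack=2000 B_seq=2000 B_ack=85
After event 1: A_seq=85 A_ack=2000 B_seq=2102 B_ack=85
After event 2: A_seq=85 A_ack=2000 B_seq=2167 B_ack=85
After event 3: A_seq=140 A_ack=2000 B_seq=2167 B_ack=140
After event 4: A_seq=196 A_ack=2000 B_seq=2167 B_ack=196
After event 5: A_seq=196 A_ack=2167 B_seq=2167 B_ack=196

Answer: 196 2167 2167 196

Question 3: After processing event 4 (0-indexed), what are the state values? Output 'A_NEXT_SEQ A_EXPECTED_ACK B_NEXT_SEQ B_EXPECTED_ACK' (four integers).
After event 0: A_seq=85 A_ack=2000 B_seq=2000 B_ack=85
After event 1: A_seq=85 A_ack=2000 B_seq=2102 B_ack=85
After event 2: A_seq=85 A_ack=2000 B_seq=2167 B_ack=85
After event 3: A_seq=140 A_ack=2000 B_seq=2167 B_ack=140
After event 4: A_seq=196 A_ack=2000 B_seq=2167 B_ack=196

196 2000 2167 196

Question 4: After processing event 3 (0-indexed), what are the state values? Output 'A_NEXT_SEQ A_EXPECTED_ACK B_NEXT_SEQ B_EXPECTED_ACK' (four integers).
After event 0: A_seq=85 A_ack=2000 B_seq=2000 B_ack=85
After event 1: A_seq=85 A_ack=2000 B_seq=2102 B_ack=85
After event 2: A_seq=85 A_ack=2000 B_seq=2167 B_ack=85
After event 3: A_seq=140 A_ack=2000 B_seq=2167 B_ack=140

140 2000 2167 140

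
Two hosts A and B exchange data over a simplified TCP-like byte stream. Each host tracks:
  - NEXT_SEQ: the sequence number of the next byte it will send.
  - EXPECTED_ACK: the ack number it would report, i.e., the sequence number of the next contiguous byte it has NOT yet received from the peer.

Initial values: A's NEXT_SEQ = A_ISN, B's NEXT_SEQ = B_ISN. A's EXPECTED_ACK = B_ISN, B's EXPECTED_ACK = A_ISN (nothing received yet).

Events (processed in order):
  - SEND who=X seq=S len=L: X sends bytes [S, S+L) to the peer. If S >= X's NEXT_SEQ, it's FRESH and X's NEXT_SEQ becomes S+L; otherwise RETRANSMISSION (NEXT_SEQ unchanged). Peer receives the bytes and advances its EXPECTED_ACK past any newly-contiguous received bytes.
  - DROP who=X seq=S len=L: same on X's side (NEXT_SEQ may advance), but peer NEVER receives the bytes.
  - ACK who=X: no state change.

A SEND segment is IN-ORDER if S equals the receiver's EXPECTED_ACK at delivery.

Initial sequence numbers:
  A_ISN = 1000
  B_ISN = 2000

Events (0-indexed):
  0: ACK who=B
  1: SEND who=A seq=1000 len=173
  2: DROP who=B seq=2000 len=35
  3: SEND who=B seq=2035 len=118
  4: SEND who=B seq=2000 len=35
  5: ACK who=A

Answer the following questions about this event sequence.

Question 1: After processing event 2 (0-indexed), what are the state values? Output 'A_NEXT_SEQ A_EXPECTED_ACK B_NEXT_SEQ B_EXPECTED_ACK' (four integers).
After event 0: A_seq=1000 A_ack=2000 B_seq=2000 B_ack=1000
After event 1: A_seq=1173 A_ack=2000 B_seq=2000 B_ack=1173
After event 2: A_seq=1173 A_ack=2000 B_seq=2035 B_ack=1173

1173 2000 2035 1173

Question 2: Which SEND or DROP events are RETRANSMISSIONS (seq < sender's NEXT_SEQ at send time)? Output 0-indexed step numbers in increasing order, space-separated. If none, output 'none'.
Answer: 4

Derivation:
Step 1: SEND seq=1000 -> fresh
Step 2: DROP seq=2000 -> fresh
Step 3: SEND seq=2035 -> fresh
Step 4: SEND seq=2000 -> retransmit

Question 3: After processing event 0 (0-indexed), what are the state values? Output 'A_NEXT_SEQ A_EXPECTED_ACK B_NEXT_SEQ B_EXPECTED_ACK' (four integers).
After event 0: A_seq=1000 A_ack=2000 B_seq=2000 B_ack=1000

1000 2000 2000 1000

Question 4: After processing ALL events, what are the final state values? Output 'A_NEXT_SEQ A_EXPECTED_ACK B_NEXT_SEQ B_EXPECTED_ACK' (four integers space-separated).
Answer: 1173 2153 2153 1173

Derivation:
After event 0: A_seq=1000 A_ack=2000 B_seq=2000 B_ack=1000
After event 1: A_seq=1173 A_ack=2000 B_seq=2000 B_ack=1173
After event 2: A_seq=1173 A_ack=2000 B_seq=2035 B_ack=1173
After event 3: A_seq=1173 A_ack=2000 B_seq=2153 B_ack=1173
After event 4: A_seq=1173 A_ack=2153 B_seq=2153 B_ack=1173
After event 5: A_seq=1173 A_ack=2153 B_seq=2153 B_ack=1173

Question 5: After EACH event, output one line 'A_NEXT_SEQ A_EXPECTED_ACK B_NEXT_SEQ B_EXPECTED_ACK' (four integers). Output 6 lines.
1000 2000 2000 1000
1173 2000 2000 1173
1173 2000 2035 1173
1173 2000 2153 1173
1173 2153 2153 1173
1173 2153 2153 1173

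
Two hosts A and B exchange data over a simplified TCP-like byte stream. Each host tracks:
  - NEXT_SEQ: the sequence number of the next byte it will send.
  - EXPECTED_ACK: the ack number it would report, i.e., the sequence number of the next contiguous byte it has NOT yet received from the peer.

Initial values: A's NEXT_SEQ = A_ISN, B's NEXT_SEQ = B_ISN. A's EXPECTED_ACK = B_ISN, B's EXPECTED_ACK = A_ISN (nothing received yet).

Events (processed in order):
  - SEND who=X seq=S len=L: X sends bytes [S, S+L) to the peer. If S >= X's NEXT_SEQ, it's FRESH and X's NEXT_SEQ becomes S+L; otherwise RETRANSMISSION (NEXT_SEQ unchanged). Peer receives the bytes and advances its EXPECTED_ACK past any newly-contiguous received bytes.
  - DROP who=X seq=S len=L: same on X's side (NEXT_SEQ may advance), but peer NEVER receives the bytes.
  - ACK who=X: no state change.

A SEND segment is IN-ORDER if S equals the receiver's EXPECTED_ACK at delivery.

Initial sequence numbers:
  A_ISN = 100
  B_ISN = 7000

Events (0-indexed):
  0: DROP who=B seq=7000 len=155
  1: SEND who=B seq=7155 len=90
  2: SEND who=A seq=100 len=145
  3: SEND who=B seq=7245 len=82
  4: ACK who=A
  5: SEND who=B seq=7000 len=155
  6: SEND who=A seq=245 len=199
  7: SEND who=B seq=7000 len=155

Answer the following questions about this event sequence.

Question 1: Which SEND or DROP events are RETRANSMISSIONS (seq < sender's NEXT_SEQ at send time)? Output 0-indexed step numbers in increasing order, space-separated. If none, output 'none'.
Answer: 5 7

Derivation:
Step 0: DROP seq=7000 -> fresh
Step 1: SEND seq=7155 -> fresh
Step 2: SEND seq=100 -> fresh
Step 3: SEND seq=7245 -> fresh
Step 5: SEND seq=7000 -> retransmit
Step 6: SEND seq=245 -> fresh
Step 7: SEND seq=7000 -> retransmit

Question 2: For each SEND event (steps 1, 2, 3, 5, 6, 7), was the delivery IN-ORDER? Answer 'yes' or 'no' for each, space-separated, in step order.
Step 1: SEND seq=7155 -> out-of-order
Step 2: SEND seq=100 -> in-order
Step 3: SEND seq=7245 -> out-of-order
Step 5: SEND seq=7000 -> in-order
Step 6: SEND seq=245 -> in-order
Step 7: SEND seq=7000 -> out-of-order

Answer: no yes no yes yes no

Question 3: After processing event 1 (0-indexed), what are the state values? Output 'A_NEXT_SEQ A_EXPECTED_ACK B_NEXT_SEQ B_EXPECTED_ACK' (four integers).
After event 0: A_seq=100 A_ack=7000 B_seq=7155 B_ack=100
After event 1: A_seq=100 A_ack=7000 B_seq=7245 B_ack=100

100 7000 7245 100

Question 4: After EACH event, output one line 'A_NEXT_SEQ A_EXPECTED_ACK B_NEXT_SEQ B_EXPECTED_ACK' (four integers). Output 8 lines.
100 7000 7155 100
100 7000 7245 100
245 7000 7245 245
245 7000 7327 245
245 7000 7327 245
245 7327 7327 245
444 7327 7327 444
444 7327 7327 444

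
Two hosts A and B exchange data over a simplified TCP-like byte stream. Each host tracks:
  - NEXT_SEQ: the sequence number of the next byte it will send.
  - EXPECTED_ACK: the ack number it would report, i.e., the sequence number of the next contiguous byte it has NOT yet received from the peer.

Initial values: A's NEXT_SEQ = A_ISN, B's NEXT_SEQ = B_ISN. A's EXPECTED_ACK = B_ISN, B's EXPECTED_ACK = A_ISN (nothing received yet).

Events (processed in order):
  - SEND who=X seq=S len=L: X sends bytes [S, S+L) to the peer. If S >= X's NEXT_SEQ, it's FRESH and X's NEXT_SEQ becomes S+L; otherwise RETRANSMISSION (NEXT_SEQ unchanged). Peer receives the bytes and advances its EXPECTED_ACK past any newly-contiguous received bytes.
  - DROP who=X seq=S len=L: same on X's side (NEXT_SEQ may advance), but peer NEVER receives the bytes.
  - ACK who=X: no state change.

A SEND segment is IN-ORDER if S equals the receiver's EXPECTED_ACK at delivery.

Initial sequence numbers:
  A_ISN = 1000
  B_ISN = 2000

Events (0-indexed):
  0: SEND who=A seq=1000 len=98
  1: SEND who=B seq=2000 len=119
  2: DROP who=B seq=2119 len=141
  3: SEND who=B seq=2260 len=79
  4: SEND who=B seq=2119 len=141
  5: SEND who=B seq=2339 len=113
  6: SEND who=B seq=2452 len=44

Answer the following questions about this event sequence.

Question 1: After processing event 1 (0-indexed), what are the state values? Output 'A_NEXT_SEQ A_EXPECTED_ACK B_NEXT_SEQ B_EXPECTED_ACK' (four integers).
After event 0: A_seq=1098 A_ack=2000 B_seq=2000 B_ack=1098
After event 1: A_seq=1098 A_ack=2119 B_seq=2119 B_ack=1098

1098 2119 2119 1098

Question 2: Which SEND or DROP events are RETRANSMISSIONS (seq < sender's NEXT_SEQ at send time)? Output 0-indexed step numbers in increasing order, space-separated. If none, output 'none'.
Answer: 4

Derivation:
Step 0: SEND seq=1000 -> fresh
Step 1: SEND seq=2000 -> fresh
Step 2: DROP seq=2119 -> fresh
Step 3: SEND seq=2260 -> fresh
Step 4: SEND seq=2119 -> retransmit
Step 5: SEND seq=2339 -> fresh
Step 6: SEND seq=2452 -> fresh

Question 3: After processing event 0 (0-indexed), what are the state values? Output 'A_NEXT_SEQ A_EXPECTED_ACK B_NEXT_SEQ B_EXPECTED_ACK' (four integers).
After event 0: A_seq=1098 A_ack=2000 B_seq=2000 B_ack=1098

1098 2000 2000 1098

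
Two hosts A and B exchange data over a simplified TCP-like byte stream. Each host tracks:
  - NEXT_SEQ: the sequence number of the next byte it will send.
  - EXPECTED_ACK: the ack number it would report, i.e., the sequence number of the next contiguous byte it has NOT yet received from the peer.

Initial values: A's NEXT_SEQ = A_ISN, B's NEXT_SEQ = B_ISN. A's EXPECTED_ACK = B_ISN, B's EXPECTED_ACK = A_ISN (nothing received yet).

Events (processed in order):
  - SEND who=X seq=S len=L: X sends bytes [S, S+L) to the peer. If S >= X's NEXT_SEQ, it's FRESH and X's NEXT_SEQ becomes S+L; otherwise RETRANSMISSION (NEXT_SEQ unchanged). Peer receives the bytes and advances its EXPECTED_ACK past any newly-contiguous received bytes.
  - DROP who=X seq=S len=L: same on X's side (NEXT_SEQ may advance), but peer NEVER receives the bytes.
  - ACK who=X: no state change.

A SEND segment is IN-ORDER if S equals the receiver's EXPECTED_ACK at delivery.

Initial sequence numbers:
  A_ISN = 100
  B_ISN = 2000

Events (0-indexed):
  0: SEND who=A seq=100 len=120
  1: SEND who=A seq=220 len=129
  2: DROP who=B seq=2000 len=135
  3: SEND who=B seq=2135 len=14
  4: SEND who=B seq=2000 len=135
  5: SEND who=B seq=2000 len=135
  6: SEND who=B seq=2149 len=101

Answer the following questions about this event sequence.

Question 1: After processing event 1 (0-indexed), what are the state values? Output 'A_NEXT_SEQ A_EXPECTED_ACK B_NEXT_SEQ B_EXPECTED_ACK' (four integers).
After event 0: A_seq=220 A_ack=2000 B_seq=2000 B_ack=220
After event 1: A_seq=349 A_ack=2000 B_seq=2000 B_ack=349

349 2000 2000 349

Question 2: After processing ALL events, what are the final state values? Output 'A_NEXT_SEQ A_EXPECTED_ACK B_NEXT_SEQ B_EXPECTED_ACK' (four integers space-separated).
Answer: 349 2250 2250 349

Derivation:
After event 0: A_seq=220 A_ack=2000 B_seq=2000 B_ack=220
After event 1: A_seq=349 A_ack=2000 B_seq=2000 B_ack=349
After event 2: A_seq=349 A_ack=2000 B_seq=2135 B_ack=349
After event 3: A_seq=349 A_ack=2000 B_seq=2149 B_ack=349
After event 4: A_seq=349 A_ack=2149 B_seq=2149 B_ack=349
After event 5: A_seq=349 A_ack=2149 B_seq=2149 B_ack=349
After event 6: A_seq=349 A_ack=2250 B_seq=2250 B_ack=349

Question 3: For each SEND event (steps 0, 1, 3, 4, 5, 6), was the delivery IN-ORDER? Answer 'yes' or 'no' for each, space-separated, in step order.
Answer: yes yes no yes no yes

Derivation:
Step 0: SEND seq=100 -> in-order
Step 1: SEND seq=220 -> in-order
Step 3: SEND seq=2135 -> out-of-order
Step 4: SEND seq=2000 -> in-order
Step 5: SEND seq=2000 -> out-of-order
Step 6: SEND seq=2149 -> in-order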